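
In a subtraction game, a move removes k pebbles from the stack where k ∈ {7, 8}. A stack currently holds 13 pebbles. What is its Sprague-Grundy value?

1

Grundy values for subtraction set {7, 8}:
k:     0  1  2  3  4  5  6  7  8  9 10 11 12 13
g(k):  0  0  0  0  0  0  0  1  1  1  1  1  1  1
So g(13) = 1.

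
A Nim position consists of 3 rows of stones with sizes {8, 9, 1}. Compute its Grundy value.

Compute the nim-sum pairwise:
8 ^ 9 = 1
1 ^ 1 = 0

0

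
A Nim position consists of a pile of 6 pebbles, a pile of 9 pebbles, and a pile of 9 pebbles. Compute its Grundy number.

Bitwise XOR of the heap sizes:
  0110  (6)
  1001  (9)
  1001  (9)
  ----
  0110  (6)

6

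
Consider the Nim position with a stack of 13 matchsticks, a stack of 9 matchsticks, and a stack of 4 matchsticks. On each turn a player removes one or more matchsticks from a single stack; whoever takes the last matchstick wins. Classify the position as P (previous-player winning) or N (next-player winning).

P-position

In binary:
  1101  (13)
  1001  (9)
  0100  (4)
  ----
  0000  (0)
The nim-sum is 0, so this is a P-position: the player to move is in a losing position under optimal play.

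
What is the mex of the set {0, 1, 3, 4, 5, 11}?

2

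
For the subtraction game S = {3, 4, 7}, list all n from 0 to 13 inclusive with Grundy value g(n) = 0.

0, 1, 2, 10, 11, 12

Build the Grundy sequence with g(k) = mex{g(k−s) : s ∈ {3, 4, 7}, s ≤ k}:
k:     0  1  2  3  4  5  6  7  8  9 10 11 12 13
g(k):  0  0  0  1  1  1  2  2  2  3  0  0  0  1
The P-positions (g = 0) in 0..13 are 0, 1, 2, 10, 11, 12.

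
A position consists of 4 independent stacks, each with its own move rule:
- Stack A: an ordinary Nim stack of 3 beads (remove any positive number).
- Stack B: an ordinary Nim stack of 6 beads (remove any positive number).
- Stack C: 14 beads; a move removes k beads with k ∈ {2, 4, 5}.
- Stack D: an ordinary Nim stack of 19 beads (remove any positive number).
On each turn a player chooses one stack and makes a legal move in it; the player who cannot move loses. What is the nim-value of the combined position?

22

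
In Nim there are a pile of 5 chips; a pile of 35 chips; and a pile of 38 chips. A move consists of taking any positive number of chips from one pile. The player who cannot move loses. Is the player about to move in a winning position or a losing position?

Compute the nim-sum pairwise:
5 ⊕ 35 = 38
38 ⊕ 38 = 0
The nim-sum is 0, so this is a P-position: the player to move is in a losing position under optimal play.

Losing position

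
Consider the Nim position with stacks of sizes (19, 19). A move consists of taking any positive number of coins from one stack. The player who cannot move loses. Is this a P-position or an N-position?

Bitwise XOR of the heap sizes:
  10011  (19)
  10011  (19)
  -----
  00000  (0)
The nim-sum is 0, so this is a P-position: the player to move is in a losing position under optimal play.

P-position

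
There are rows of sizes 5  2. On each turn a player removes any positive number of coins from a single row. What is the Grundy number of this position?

7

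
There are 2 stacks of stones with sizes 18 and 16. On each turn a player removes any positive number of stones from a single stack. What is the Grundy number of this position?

Compute the nim-sum pairwise:
18 ⊕ 16 = 2

2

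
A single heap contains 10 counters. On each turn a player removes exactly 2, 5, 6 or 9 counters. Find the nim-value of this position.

Compute g(0), g(1), … for moves {2, 5, 6, 9}:
g(0) = mex{} = 0
g(1) = mex{} = 0
g(2) = mex{0} = 1
g(3) = mex{0} = 1
g(4) = mex{1} = 0
g(5) = mex{0,1} = 2
g(6) = mex{0} = 1
g(7) = mex{0,1,2} = 3
g(8) = mex{1} = 0
g(9) = mex{0,1,3} = 2
g(10) = mex{0,2} = 1
So g(10) = 1.

1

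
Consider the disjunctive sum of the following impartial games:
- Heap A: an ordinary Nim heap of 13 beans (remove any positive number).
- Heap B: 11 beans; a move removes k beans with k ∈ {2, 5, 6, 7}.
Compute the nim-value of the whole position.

14

Heap A is a plain Nim heap of size 13, so its Grundy value is 13.
Grundy values for heap B (subtraction set {2, 5, 6, 7}):
g(0) = mex{} = 0
g(1) = mex{} = 0
g(2) = mex{0} = 1
g(3) = mex{0} = 1
g(4) = mex{1} = 0
g(5) = mex{0,1} = 2
g(6) = mex{0} = 1
g(7) = mex{0,1,2} = 3
g(8) = mex{0,1} = 2
g(9) = mex{0,1,3} = 2
g(10) = mex{0,1,2} = 3
g(11) = mex{0,1,2} = 3
So g(11) = 3.
The value of a disjunctive sum is the nim-sum of the parts.
Combined value = 13 XOR 3 = 14.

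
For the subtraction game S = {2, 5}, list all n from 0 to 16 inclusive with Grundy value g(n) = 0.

0, 1, 4, 7, 8, 11, 14, 15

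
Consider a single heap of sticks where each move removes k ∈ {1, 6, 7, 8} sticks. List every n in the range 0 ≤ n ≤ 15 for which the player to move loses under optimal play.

Grundy values for subtraction set {1, 6, 7, 8}:
k:     0  1  2  3  4  5  6  7  8  9 10 11 12 13 14 15
g(k):  0  1  0  1  0  1  2  3  2  3  2  3  4  0  1  0
The P-positions (g = 0) in 0..15 are 0, 2, 4, 13, 15.

0, 2, 4, 13, 15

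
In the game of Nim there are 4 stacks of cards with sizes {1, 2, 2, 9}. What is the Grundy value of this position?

8

In binary:
  0001  (1)
  0010  (2)
  0010  (2)
  1001  (9)
  ----
  1000  (8)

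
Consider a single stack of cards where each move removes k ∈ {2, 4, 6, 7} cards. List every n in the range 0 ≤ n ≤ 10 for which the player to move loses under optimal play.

Build the Grundy sequence with g(k) = mex{g(k−s) : s ∈ {2, 4, 6, 7}, s ≤ k}:
k:     0  1  2  3  4  5  6  7  8  9 10
g(k):  0  0  1  1  2  2  3  3  4  0  0
The P-positions (g = 0) in 0..10 are 0, 1, 9, 10.

0, 1, 9, 10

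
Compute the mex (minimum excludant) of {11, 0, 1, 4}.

The values 0, 1 are all present; 2 is the first non-negative integer missing from the set.

2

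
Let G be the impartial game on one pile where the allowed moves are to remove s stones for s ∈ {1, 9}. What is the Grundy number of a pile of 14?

0

Grundy values for subtraction set {1, 9}:
k:     0  1  2  3  4  5  6  7  8  9 10 11 12 13 14
g(k):  0  1  0  1  0  1  0  1  0  1  0  1  0  1  0
So g(14) = 0.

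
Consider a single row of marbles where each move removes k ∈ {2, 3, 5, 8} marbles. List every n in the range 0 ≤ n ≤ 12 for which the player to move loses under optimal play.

0, 1, 7, 11

Build the Grundy sequence with g(k) = mex{g(k−s) : s ∈ {2, 3, 5, 8}, s ≤ k}:
g(0) = mex{} = 0
g(1) = mex{} = 0
g(2) = mex{0} = 1
g(3) = mex{0} = 1
g(4) = mex{0,1} = 2
g(5) = mex{0,1} = 2
g(6) = mex{0,1,2} = 3
g(7) = mex{1,2} = 0
g(8) = mex{0,1,2,3} = 4
g(9) = mex{0,2,3} = 1
g(10) = mex{0,1,2,4} = 3
g(11) = mex{1,3,4} = 0
g(12) = mex{0,1,2,3} = 4
The P-positions (g = 0) in 0..12 are 0, 1, 7, 11.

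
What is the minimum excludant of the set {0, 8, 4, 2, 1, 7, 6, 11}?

The values 0, 1, 2 are all present; 3 is the first non-negative integer missing from the set.

3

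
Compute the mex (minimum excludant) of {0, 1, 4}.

2

The values 0, 1 are all present; 2 is the first non-negative integer missing from the set.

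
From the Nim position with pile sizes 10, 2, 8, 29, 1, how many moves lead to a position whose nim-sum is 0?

Nim-sum: 10 ^ 2 ^ 8 ^ 29 ^ 1 = 28.
The overall nim-sum is X = 28. A pile of size p has a winning move iff p XOR X < p (reduce it to p XOR X).
  10: 10 XOR 28 = 22 ≥ 10 — no move.
  2: 2 XOR 28 = 30 ≥ 2 — no move.
  8: 8 XOR 28 = 20 ≥ 8 — no move.
  29: 29 XOR 28 = 1 < 29 — winning move (to 1).
  1: 1 XOR 28 = 29 ≥ 1 — no move.
That gives 1 winning move.

1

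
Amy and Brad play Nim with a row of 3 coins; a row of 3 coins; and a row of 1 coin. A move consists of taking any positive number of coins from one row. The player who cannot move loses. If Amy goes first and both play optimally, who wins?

Amy wins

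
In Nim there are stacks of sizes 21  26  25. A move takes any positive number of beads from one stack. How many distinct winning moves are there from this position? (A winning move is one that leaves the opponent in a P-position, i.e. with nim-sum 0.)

3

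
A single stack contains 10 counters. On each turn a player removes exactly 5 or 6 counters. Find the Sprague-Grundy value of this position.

Compute g(0), g(1), … for moves {5, 6}:
k:     0  1  2  3  4  5  6  7  8  9 10
g(k):  0  0  0  0  0  1  1  1  1  1  2
So g(10) = 2.

2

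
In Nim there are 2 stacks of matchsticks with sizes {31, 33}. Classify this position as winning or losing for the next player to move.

Winning position

Compute the nim-sum pairwise:
31 ⊕ 33 = 62
The nim-sum is 62 ≠ 0, so this is an N-position: the player to move can win.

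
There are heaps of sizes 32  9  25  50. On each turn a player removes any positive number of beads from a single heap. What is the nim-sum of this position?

2

Compute the nim-sum pairwise:
32 ⊕ 9 = 41
41 ⊕ 25 = 48
48 ⊕ 50 = 2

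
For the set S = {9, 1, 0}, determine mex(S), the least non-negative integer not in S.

2

The values 0, 1 are all present; 2 is the first non-negative integer missing from the set.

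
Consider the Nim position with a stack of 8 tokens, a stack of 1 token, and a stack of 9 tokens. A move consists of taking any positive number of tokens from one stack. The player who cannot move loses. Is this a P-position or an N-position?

Compute the nim-sum pairwise:
8 XOR 1 = 9
9 XOR 9 = 0
The nim-sum is 0, so this is a P-position: the player to move is in a losing position under optimal play.

P-position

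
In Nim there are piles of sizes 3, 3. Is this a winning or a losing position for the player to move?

Write each in binary and XOR column by column:
  11  (3)
  11  (3)
  --
  00  (0)
The nim-sum is 0, so this is a P-position: the player to move is in a losing position under optimal play.

Losing position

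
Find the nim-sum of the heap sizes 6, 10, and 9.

Nim-sum: 6 ^ 10 ^ 9 = 5.

5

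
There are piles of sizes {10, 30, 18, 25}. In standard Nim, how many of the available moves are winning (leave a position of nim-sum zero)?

3

Write each in binary and XOR column by column:
  01010  (10)
  11110  (30)
  10010  (18)
  11001  (25)
  -----
  11111  (31)
The overall nim-sum is X = 31. A pile of size p has a winning move iff p XOR X < p (reduce it to p XOR X).
  10: 10 XOR 31 = 21 ≥ 10 — no move.
  30: 30 XOR 31 = 1 < 30 — winning move (to 1).
  18: 18 XOR 31 = 13 < 18 — winning move (to 13).
  25: 25 XOR 31 = 6 < 25 — winning move (to 6).
That gives 3 winning moves.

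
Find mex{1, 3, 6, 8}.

0

0 is not in the set, so the mex is 0.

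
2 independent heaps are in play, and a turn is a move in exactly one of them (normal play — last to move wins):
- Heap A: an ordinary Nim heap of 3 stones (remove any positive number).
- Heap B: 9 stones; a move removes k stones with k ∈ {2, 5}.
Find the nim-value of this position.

Heap A is a plain Nim heap of size 3, so its Grundy value is 3.
Build the Grundy sequence for heap B with g(k) = mex{g(k−s) : s ∈ {2, 5}, s ≤ k}:
g(0) = mex{} = 0
g(1) = mex{} = 0
g(2) = mex{0} = 1
g(3) = mex{0} = 1
g(4) = mex{1} = 0
g(5) = mex{0,1} = 2
g(6) = mex{0} = 1
g(7) = mex{1,2} = 0
g(8) = mex{1} = 0
g(9) = mex{0} = 1
So g(9) = 1.
The value of a disjunctive sum is the nim-sum of the parts.
Combined value = 3 XOR 1 = 2.

2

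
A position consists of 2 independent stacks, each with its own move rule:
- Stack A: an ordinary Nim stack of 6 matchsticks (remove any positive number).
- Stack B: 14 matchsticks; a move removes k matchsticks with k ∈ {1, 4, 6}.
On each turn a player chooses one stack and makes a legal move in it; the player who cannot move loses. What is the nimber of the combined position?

4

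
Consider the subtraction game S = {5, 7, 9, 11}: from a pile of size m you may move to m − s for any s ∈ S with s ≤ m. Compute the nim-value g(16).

Compute g(0), g(1), … for moves {5, 7, 9, 11}:
k:     0  1  2  3  4  5  6  7  8  9 10 11 12 13 14 15 16
g(k):  0  0  0  0  0  1  1  1  1  1  2  2  2  2  2  3  0
So g(16) = 0.

0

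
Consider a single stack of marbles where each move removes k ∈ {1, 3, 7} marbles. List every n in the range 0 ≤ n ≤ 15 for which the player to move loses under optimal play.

0, 2, 4, 6, 8, 10, 12, 14

Grundy values for subtraction set {1, 3, 7}:
k:     0  1  2  3  4  5  6  7  8  9 10 11 12 13 14 15
g(k):  0  1  0  1  0  1  0  1  0  1  0  1  0  1  0  1
The P-positions (g = 0) in 0..15 are 0, 2, 4, 6, 8, 10, 12, 14.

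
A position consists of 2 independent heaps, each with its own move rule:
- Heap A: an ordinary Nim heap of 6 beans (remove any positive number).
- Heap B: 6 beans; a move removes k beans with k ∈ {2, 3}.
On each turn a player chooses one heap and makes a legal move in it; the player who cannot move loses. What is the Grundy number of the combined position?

6

Heap A is a plain Nim heap of size 6, so its Grundy value is 6.
Build the Grundy sequence for heap B with g(k) = mex{g(k−s) : s ∈ {2, 3}, s ≤ k}:
g(0) = mex{} = 0
g(1) = mex{} = 0
g(2) = mex{0} = 1
g(3) = mex{0} = 1
g(4) = mex{0,1} = 2
g(5) = mex{1} = 0
g(6) = mex{1,2} = 0
So g(6) = 0.
The value of a disjunctive sum is the nim-sum of the parts.
Combined value = 6 ⊕ 0 = 6.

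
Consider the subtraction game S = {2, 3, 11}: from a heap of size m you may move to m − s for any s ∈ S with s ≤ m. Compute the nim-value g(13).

2

Grundy values for subtraction set {2, 3, 11}:
k:     0  1  2  3  4  5  6  7  8  9 10 11 12 13
g(k):  0  0  1  1  2  0  0  1  1  2  0  3  1  2
So g(13) = 2.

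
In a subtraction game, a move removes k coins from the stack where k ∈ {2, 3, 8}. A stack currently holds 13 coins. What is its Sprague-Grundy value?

Grundy values for subtraction set {2, 3, 8}:
g(0) = mex{} = 0
g(1) = mex{} = 0
g(2) = mex{0} = 1
g(3) = mex{0} = 1
g(4) = mex{0,1} = 2
g(5) = mex{1} = 0
g(6) = mex{1,2} = 0
g(7) = mex{0,2} = 1
g(8) = mex{0} = 1
g(9) = mex{0,1} = 2
g(10) = mex{1} = 0
g(11) = mex{1,2} = 0
g(12) = mex{0,2} = 1
g(13) = mex{0} = 1
So g(13) = 1.

1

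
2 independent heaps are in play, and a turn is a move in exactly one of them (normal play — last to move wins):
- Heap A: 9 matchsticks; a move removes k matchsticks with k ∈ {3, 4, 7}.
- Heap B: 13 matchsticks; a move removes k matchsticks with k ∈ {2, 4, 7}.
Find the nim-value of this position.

1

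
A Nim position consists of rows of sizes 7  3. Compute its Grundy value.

Nim-sum: 7 ⊕ 3 = 4.

4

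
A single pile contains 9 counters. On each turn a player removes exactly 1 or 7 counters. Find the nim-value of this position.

Build the Grundy sequence with g(k) = mex{g(k−s) : s ∈ {1, 7}, s ≤ k}:
g(0) = mex{} = 0
g(1) = mex{0} = 1
g(2) = mex{1} = 0
g(3) = mex{0} = 1
g(4) = mex{1} = 0
g(5) = mex{0} = 1
g(6) = mex{1} = 0
g(7) = mex{0} = 1
g(8) = mex{1} = 0
g(9) = mex{0} = 1
So g(9) = 1.

1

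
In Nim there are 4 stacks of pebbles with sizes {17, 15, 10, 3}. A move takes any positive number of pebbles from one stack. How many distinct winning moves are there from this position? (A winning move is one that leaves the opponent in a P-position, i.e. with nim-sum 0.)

Write each in binary and XOR column by column:
  10001  (17)
  01111  (15)
  01010  (10)
  00011  (3)
  -----
  10111  (23)
The overall nim-sum is X = 23. A stack of size p has a winning move iff p XOR X < p (reduce it to p XOR X).
  17: 17 XOR 23 = 6 < 17 — winning move (to 6).
  15: 15 XOR 23 = 24 ≥ 15 — no move.
  10: 10 XOR 23 = 29 ≥ 10 — no move.
  3: 3 XOR 23 = 20 ≥ 3 — no move.
That gives 1 winning move.

1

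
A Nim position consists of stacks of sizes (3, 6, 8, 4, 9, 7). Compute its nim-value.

7

Write each in binary and XOR column by column:
  0011  (3)
  0110  (6)
  1000  (8)
  0100  (4)
  1001  (9)
  0111  (7)
  ----
  0111  (7)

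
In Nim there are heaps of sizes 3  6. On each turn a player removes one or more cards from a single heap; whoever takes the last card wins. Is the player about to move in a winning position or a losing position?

Compute the nim-sum pairwise:
3 ⊕ 6 = 5
The nim-sum is 5 ≠ 0, so this is an N-position: the player to move can win.

Winning position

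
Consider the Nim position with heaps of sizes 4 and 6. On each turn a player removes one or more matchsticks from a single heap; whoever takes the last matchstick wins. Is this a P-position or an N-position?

Write each in binary and XOR column by column:
  100  (4)
  110  (6)
  ---
  010  (2)
The nim-sum is 2 ≠ 0, so this is an N-position: the player to move can win.

N-position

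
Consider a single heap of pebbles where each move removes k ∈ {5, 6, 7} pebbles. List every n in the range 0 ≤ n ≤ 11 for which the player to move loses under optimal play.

0, 1, 2, 3, 4

Build the Grundy sequence with g(k) = mex{g(k−s) : s ∈ {5, 6, 7}, s ≤ k}:
g(0) = mex{} = 0
g(1) = mex{} = 0
g(2) = mex{} = 0
g(3) = mex{} = 0
g(4) = mex{} = 0
g(5) = mex{0} = 1
g(6) = mex{0} = 1
g(7) = mex{0} = 1
g(8) = mex{0} = 1
g(9) = mex{0} = 1
g(10) = mex{0,1} = 2
g(11) = mex{0,1} = 2
The P-positions (g = 0) in 0..11 are 0, 1, 2, 3, 4.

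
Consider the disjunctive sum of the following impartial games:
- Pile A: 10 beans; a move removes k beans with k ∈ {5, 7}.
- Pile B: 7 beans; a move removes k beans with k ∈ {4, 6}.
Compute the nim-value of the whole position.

3

Grundy values for pile A (subtraction set {5, 7}):
g(0) = mex{} = 0
g(1) = mex{} = 0
g(2) = mex{} = 0
g(3) = mex{} = 0
g(4) = mex{} = 0
g(5) = mex{0} = 1
g(6) = mex{0} = 1
g(7) = mex{0} = 1
g(8) = mex{0} = 1
g(9) = mex{0} = 1
g(10) = mex{0,1} = 2
So g(10) = 2.
For pile B, compute g(0), g(1), … with moves {4, 6}:
k:     0  1  2  3  4  5  6  7
g(k):  0  0  0  0  1  1  1  1
So g(7) = 1.
The value of a disjunctive sum is the nim-sum of the parts.
Combined value = 2 ⊕ 1 = 3.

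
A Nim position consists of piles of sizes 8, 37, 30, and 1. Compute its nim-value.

50

Compute the nim-sum pairwise:
8 XOR 37 = 45
45 XOR 30 = 51
51 XOR 1 = 50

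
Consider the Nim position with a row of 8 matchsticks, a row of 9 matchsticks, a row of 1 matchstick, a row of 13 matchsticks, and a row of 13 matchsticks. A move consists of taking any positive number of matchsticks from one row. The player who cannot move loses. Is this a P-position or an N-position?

P-position

Nim-sum: 8 ^ 9 ^ 1 ^ 13 ^ 13 = 0.
The nim-sum is 0, so this is a P-position: the player to move is in a losing position under optimal play.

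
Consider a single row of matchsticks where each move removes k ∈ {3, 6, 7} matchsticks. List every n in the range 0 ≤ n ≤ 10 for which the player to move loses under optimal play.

0, 1, 2, 10

Compute g(0), g(1), … for moves {3, 6, 7}:
k:     0  1  2  3  4  5  6  7  8  9 10
g(k):  0  0  0  1  1  1  2  2  2  3  0
The P-positions (g = 0) in 0..10 are 0, 1, 2, 10.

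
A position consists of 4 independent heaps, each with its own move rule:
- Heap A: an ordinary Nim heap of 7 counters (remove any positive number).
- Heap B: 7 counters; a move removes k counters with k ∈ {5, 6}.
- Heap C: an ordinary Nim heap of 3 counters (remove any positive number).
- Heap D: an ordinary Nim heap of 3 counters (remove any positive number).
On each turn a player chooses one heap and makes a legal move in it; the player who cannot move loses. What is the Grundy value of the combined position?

6

Heap A is a plain Nim heap of size 7, so its Grundy value is 7.
Build the Grundy sequence for heap B with g(k) = mex{g(k−s) : s ∈ {5, 6}, s ≤ k}:
g(0) = mex{} = 0
g(1) = mex{} = 0
g(2) = mex{} = 0
g(3) = mex{} = 0
g(4) = mex{} = 0
g(5) = mex{0} = 1
g(6) = mex{0} = 1
g(7) = mex{0} = 1
So g(7) = 1.
Heap C is a plain Nim heap of size 3, so its Grundy value is 3.
Heap D is a plain Nim heap of size 3, so its Grundy value is 3.
By the Sprague-Grundy theorem, the Grundy value of a sum of independent games is the XOR of the component values.
Combined value = 7 XOR 1 XOR 3 XOR 3 = 6.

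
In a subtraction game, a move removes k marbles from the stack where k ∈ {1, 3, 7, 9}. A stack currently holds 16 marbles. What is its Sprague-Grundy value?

0

Compute g(0), g(1), … for moves {1, 3, 7, 9}:
k:     0  1  2  3  4  5  6  7  8  9 10 11 12 13 14 15 16
g(k):  0  1  0  1  0  1  0  1  0  1  0  1  0  1  0  1  0
So g(16) = 0.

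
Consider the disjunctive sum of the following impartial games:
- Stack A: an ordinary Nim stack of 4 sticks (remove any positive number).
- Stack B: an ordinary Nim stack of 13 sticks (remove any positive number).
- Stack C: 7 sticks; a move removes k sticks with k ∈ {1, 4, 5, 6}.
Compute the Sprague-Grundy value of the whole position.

10

Stack A is a plain Nim stack of size 4, so its Grundy value is 4.
Stack B is a plain Nim stack of size 13, so its Grundy value is 13.
For stack C, compute g(0), g(1), … with moves {1, 4, 5, 6}:
g(0) = mex{} = 0
g(1) = mex{0} = 1
g(2) = mex{1} = 0
g(3) = mex{0} = 1
g(4) = mex{0,1} = 2
g(5) = mex{0,1,2} = 3
g(6) = mex{0,1,3} = 2
g(7) = mex{0,1,2} = 3
So g(7) = 3.
The value of a disjunctive sum is the nim-sum of the parts.
Combined value = 4 ⊕ 13 ⊕ 3 = 10.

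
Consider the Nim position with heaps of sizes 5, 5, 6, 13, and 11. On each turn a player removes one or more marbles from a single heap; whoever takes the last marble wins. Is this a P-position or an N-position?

P-position

Write each in binary and XOR column by column:
  0101  (5)
  0101  (5)
  0110  (6)
  1101  (13)
  1011  (11)
  ----
  0000  (0)
The nim-sum is 0, so this is a P-position: the player to move is in a losing position under optimal play.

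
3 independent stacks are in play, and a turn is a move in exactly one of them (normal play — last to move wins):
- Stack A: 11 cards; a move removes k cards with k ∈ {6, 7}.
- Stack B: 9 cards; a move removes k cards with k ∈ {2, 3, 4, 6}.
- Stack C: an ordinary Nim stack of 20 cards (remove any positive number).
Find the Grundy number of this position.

Build the Grundy sequence for stack A with g(k) = mex{g(k−s) : s ∈ {6, 7}, s ≤ k}:
k:     0  1  2  3  4  5  6  7  8  9 10 11
g(k):  0  0  0  0  0  0  1  1  1  1  1  1
So g(11) = 1.
For stack B, compute g(0), g(1), … with moves {2, 3, 4, 6}:
k:     0  1  2  3  4  5  6  7  8  9
g(k):  0  0  1  1  2  2  3  3  0  0
So g(9) = 0.
Stack C is a plain Nim stack of size 20, so its Grundy value is 20.
The value of a disjunctive sum is the nim-sum of the parts.
Combined value = 1 ⊕ 0 ⊕ 20 = 21.

21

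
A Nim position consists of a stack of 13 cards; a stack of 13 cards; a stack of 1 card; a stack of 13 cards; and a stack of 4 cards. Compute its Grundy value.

8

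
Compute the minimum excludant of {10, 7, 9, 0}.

1

0 is in the set but 1 is not, so the mex is 1.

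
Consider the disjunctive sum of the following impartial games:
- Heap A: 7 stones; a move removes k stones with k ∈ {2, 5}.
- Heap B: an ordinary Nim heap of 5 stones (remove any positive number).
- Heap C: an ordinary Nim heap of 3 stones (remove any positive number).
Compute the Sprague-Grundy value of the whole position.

6

Build the Grundy sequence for heap A with g(k) = mex{g(k−s) : s ∈ {2, 5}, s ≤ k}:
k:     0  1  2  3  4  5  6  7
g(k):  0  0  1  1  0  2  1  0
So g(7) = 0.
Heap B is a plain Nim heap of size 5, so its Grundy value is 5.
Heap C is a plain Nim heap of size 3, so its Grundy value is 3.
The value of a disjunctive sum is the nim-sum of the parts.
Combined value = 0 ⊕ 5 ⊕ 3 = 6.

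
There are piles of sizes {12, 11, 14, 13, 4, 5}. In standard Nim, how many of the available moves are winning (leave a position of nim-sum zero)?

5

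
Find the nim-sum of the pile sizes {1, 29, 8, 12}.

24

Write each in binary and XOR column by column:
  00001  (1)
  11101  (29)
  01000  (8)
  01100  (12)
  -----
  11000  (24)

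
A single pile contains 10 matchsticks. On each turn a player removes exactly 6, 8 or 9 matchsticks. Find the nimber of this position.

1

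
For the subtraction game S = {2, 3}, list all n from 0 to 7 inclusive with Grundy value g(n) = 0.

0, 1, 5, 6

Grundy values for subtraction set {2, 3}:
g(0) = mex{} = 0
g(1) = mex{} = 0
g(2) = mex{0} = 1
g(3) = mex{0} = 1
g(4) = mex{0,1} = 2
g(5) = mex{1} = 0
g(6) = mex{1,2} = 0
g(7) = mex{0,2} = 1
The P-positions (g = 0) in 0..7 are 0, 1, 5, 6.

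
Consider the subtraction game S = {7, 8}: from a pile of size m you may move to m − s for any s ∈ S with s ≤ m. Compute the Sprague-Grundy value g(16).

Compute g(0), g(1), … for moves {7, 8}:
k:     0  1  2  3  4  5  6  7  8  9 10 11 12 13 14 15 16
g(k):  0  0  0  0  0  0  0  1  1  1  1  1  1  1  2  0  0
So g(16) = 0.

0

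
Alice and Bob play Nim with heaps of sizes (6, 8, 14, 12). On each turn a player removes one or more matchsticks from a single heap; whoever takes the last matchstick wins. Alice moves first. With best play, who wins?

Nim-sum: 6 ^ 8 ^ 14 ^ 12 = 12.
The nim-sum is 12 ≠ 0, so this is an N-position: the player to move can win; Alice has a winning move.

Alice wins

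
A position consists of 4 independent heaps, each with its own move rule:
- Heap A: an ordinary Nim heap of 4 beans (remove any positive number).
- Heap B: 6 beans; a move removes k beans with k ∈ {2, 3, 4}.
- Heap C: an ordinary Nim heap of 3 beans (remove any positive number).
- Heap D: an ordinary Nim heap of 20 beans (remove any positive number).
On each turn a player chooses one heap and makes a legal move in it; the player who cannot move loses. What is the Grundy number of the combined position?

Heap A is a plain Nim heap of size 4, so its Grundy value is 4.
Grundy values for heap B (subtraction set {2, 3, 4}):
k:     0  1  2  3  4  5  6
g(k):  0  0  1  1  2  2  0
So g(6) = 0.
Heap C is a plain Nim heap of size 3, so its Grundy value is 3.
Heap D is a plain Nim heap of size 20, so its Grundy value is 20.
The value of a disjunctive sum is the nim-sum of the parts.
Combined value = 4 XOR 0 XOR 3 XOR 20 = 19.

19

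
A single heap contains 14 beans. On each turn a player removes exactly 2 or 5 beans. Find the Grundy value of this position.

0

Build the Grundy sequence with g(k) = mex{g(k−s) : s ∈ {2, 5}, s ≤ k}:
g(0) = mex{} = 0
g(1) = mex{} = 0
g(2) = mex{0} = 1
g(3) = mex{0} = 1
g(4) = mex{1} = 0
g(5) = mex{0,1} = 2
g(6) = mex{0} = 1
g(7) = mex{1,2} = 0
g(8) = mex{1} = 0
g(9) = mex{0} = 1
g(10) = mex{0,2} = 1
g(11) = mex{1} = 0
g(12) = mex{0,1} = 2
g(13) = mex{0} = 1
g(14) = mex{1,2} = 0
So g(14) = 0.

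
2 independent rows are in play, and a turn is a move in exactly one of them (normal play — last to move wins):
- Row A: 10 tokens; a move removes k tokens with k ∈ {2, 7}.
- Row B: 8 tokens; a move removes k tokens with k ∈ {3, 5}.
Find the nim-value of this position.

0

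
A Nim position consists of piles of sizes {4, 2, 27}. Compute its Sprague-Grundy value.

Write each in binary and XOR column by column:
  00100  (4)
  00010  (2)
  11011  (27)
  -----
  11101  (29)

29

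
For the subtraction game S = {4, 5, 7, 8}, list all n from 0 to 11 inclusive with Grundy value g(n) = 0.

0, 1, 2, 3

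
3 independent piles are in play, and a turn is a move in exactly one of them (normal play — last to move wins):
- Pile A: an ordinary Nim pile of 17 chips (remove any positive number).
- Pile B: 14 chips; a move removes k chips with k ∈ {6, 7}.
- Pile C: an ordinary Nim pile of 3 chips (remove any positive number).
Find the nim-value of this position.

Pile A is a plain Nim pile of size 17, so its Grundy value is 17.
Build the Grundy sequence for pile B with g(k) = mex{g(k−s) : s ∈ {6, 7}, s ≤ k}:
k:     0  1  2  3  4  5  6  7  8  9 10 11 12 13 14
g(k):  0  0  0  0  0  0  1  1  1  1  1  1  2  0  0
So g(14) = 0.
Pile C is a plain Nim pile of size 3, so its Grundy value is 3.
The value of a disjunctive sum is the nim-sum of the parts.
Combined value = 17 ⊕ 0 ⊕ 3 = 18.

18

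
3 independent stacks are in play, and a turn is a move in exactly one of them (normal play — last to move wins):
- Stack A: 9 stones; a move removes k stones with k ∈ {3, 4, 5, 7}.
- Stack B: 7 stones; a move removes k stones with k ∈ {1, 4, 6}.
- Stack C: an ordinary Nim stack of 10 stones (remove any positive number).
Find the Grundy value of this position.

9

Grundy values for stack A (subtraction set {3, 4, 5, 7}):
k:     0  1  2  3  4  5  6  7  8  9
g(k):  0  0  0  1  1  1  2  2  2  3
So g(9) = 3.
Build the Grundy sequence for stack B with g(k) = mex{g(k−s) : s ∈ {1, 4, 6}, s ≤ k}:
k:     0  1  2  3  4  5  6  7
g(k):  0  1  0  1  2  0  1  0
So g(7) = 0.
Stack C is a plain Nim stack of size 10, so its Grundy value is 10.
The value of a disjunctive sum is the nim-sum of the parts.
Combined value = 3 XOR 0 XOR 10 = 9.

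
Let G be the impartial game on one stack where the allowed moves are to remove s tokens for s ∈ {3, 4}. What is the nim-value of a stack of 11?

Grundy values for subtraction set {3, 4}:
g(0) = mex{} = 0
g(1) = mex{} = 0
g(2) = mex{} = 0
g(3) = mex{0} = 1
g(4) = mex{0} = 1
g(5) = mex{0} = 1
g(6) = mex{0,1} = 2
g(7) = mex{1} = 0
g(8) = mex{1} = 0
g(9) = mex{1,2} = 0
g(10) = mex{0,2} = 1
g(11) = mex{0} = 1
So g(11) = 1.

1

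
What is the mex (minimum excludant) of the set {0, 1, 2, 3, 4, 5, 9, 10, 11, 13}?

The values 0, 1, 2, 3, 4, 5 are all present; 6 is the first non-negative integer missing from the set.

6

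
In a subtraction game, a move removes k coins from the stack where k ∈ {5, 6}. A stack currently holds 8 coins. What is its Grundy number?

Grundy values for subtraction set {5, 6}:
g(0) = mex{} = 0
g(1) = mex{} = 0
g(2) = mex{} = 0
g(3) = mex{} = 0
g(4) = mex{} = 0
g(5) = mex{0} = 1
g(6) = mex{0} = 1
g(7) = mex{0} = 1
g(8) = mex{0} = 1
So g(8) = 1.

1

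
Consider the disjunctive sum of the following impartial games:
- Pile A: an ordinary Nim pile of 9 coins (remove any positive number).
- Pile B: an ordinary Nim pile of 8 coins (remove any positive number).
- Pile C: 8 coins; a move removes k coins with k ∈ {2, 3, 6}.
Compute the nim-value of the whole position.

3

Pile A is a plain Nim pile of size 9, so its Grundy value is 9.
Pile B is a plain Nim pile of size 8, so its Grundy value is 8.
Build the Grundy sequence for pile C with g(k) = mex{g(k−s) : s ∈ {2, 3, 6}, s ≤ k}:
k:     0  1  2  3  4  5  6  7  8
g(k):  0  0  1  1  2  0  3  1  2
So g(8) = 2.
By the Sprague-Grundy theorem, the Grundy value of a sum of independent games is the XOR of the component values.
Combined value = 9 XOR 8 XOR 2 = 3.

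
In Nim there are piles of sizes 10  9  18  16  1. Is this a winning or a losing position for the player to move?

Compute the nim-sum pairwise:
10 ^ 9 = 3
3 ^ 18 = 17
17 ^ 16 = 1
1 ^ 1 = 0
The nim-sum is 0, so this is a P-position: the player to move is in a losing position under optimal play.

Losing position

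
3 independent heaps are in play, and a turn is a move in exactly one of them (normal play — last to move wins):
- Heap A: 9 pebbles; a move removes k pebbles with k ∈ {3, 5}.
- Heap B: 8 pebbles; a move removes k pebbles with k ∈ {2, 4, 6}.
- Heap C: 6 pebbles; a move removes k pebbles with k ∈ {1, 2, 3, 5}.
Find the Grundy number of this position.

Grundy values for heap A (subtraction set {3, 5}):
g(0) = mex{} = 0
g(1) = mex{} = 0
g(2) = mex{} = 0
g(3) = mex{0} = 1
g(4) = mex{0} = 1
g(5) = mex{0} = 1
g(6) = mex{0,1} = 2
g(7) = mex{0,1} = 2
g(8) = mex{1} = 0
g(9) = mex{1,2} = 0
So g(9) = 0.
For heap B, compute g(0), g(1), … with moves {2, 4, 6}:
k:     0  1  2  3  4  5  6  7  8
g(k):  0  0  1  1  2  2  3  3  0
So g(8) = 0.
Grundy values for heap C (subtraction set {1, 2, 3, 5}):
g(0) = mex{} = 0
g(1) = mex{0} = 1
g(2) = mex{0,1} = 2
g(3) = mex{0,1,2} = 3
g(4) = mex{1,2,3} = 0
g(5) = mex{0,2,3} = 1
g(6) = mex{0,1,3} = 2
So g(6) = 2.
By the Sprague-Grundy theorem, the Grundy value of a sum of independent games is the XOR of the component values.
Combined value = 0 XOR 0 XOR 2 = 2.

2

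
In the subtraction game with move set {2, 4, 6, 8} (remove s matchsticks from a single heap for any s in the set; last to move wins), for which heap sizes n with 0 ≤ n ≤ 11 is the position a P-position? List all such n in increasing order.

Compute g(0), g(1), … for moves {2, 4, 6, 8}:
k:     0  1  2  3  4  5  6  7  8  9 10 11
g(k):  0  0  1  1  2  2  3  3  4  4  0  0
The P-positions (g = 0) in 0..11 are 0, 1, 10, 11.

0, 1, 10, 11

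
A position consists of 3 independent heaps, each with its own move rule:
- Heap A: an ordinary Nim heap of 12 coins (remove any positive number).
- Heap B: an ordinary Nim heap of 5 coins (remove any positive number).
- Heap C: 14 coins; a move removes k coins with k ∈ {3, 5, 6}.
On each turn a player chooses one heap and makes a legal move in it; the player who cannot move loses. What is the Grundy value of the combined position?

Heap A is a plain Nim heap of size 12, so its Grundy value is 12.
Heap B is a plain Nim heap of size 5, so its Grundy value is 5.
For heap C, compute g(0), g(1), … with moves {3, 5, 6}:
k:     0  1  2  3  4  5  6  7  8  9 10 11 12 13 14
g(k):  0  0  0  1  1  1  2  2  2  0  0  0  1  1  1
So g(14) = 1.
The value of a disjunctive sum is the nim-sum of the parts.
Combined value = 12 ⊕ 5 ⊕ 1 = 8.

8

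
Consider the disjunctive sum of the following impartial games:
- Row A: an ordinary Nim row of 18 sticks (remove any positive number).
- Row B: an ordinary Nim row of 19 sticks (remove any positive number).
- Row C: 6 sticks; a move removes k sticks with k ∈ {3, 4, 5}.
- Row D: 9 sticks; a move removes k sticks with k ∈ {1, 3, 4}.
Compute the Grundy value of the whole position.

3

Row A is a plain Nim row of size 18, so its Grundy value is 18.
Row B is a plain Nim row of size 19, so its Grundy value is 19.
Build the Grundy sequence for row C with g(k) = mex{g(k−s) : s ∈ {3, 4, 5}, s ≤ k}:
g(0) = mex{} = 0
g(1) = mex{} = 0
g(2) = mex{} = 0
g(3) = mex{0} = 1
g(4) = mex{0} = 1
g(5) = mex{0} = 1
g(6) = mex{0,1} = 2
So g(6) = 2.
Build the Grundy sequence for row D with g(k) = mex{g(k−s) : s ∈ {1, 3, 4}, s ≤ k}:
k:     0  1  2  3  4  5  6  7  8  9
g(k):  0  1  0  1  2  3  2  0  1  0
So g(9) = 0.
By the Sprague-Grundy theorem, the Grundy value of a sum of independent games is the XOR of the component values.
Combined value = 18 ⊕ 19 ⊕ 2 ⊕ 0 = 3.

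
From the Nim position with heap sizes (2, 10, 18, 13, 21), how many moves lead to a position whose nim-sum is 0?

3

Nim-sum: 2 ⊕ 10 ⊕ 18 ⊕ 13 ⊕ 21 = 2.
The overall nim-sum is X = 2. A heap of size p has a winning move iff p XOR X < p (reduce it to p XOR X).
  2: 2 XOR 2 = 0 < 2 — winning move (to 0).
  10: 10 XOR 2 = 8 < 10 — winning move (to 8).
  18: 18 XOR 2 = 16 < 18 — winning move (to 16).
  13: 13 XOR 2 = 15 ≥ 13 — no move.
  21: 21 XOR 2 = 23 ≥ 21 — no move.
That gives 3 winning moves.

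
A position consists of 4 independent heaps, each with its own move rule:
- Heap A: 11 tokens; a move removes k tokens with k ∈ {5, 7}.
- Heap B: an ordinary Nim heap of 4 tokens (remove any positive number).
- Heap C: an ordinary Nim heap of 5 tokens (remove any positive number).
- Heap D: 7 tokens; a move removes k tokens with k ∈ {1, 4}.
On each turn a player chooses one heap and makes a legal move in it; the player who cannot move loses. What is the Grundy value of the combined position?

3

Build the Grundy sequence for heap A with g(k) = mex{g(k−s) : s ∈ {5, 7}, s ≤ k}:
k:     0  1  2  3  4  5  6  7  8  9 10 11
g(k):  0  0  0  0  0  1  1  1  1  1  2  2
So g(11) = 2.
Heap B is a plain Nim heap of size 4, so its Grundy value is 4.
Heap C is a plain Nim heap of size 5, so its Grundy value is 5.
For heap D, compute g(0), g(1), … with moves {1, 4}:
k:     0  1  2  3  4  5  6  7
g(k):  0  1  0  1  2  0  1  0
So g(7) = 0.
By the Sprague-Grundy theorem, the Grundy value of a sum of independent games is the XOR of the component values.
Combined value = 2 ⊕ 4 ⊕ 5 ⊕ 0 = 3.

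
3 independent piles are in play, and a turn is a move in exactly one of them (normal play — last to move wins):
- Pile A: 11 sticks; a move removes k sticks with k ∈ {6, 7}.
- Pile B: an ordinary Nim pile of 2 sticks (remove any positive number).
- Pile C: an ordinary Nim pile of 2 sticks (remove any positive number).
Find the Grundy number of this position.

Build the Grundy sequence for pile A with g(k) = mex{g(k−s) : s ∈ {6, 7}, s ≤ k}:
g(0) = mex{} = 0
g(1) = mex{} = 0
g(2) = mex{} = 0
g(3) = mex{} = 0
g(4) = mex{} = 0
g(5) = mex{} = 0
g(6) = mex{0} = 1
g(7) = mex{0} = 1
g(8) = mex{0} = 1
g(9) = mex{0} = 1
g(10) = mex{0} = 1
g(11) = mex{0} = 1
So g(11) = 1.
Pile B is a plain Nim pile of size 2, so its Grundy value is 2.
Pile C is a plain Nim pile of size 2, so its Grundy value is 2.
By the Sprague-Grundy theorem, the Grundy value of a sum of independent games is the XOR of the component values.
Combined value = 1 XOR 2 XOR 2 = 1.

1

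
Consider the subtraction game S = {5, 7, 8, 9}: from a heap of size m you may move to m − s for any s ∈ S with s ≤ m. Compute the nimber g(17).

0

Compute g(0), g(1), … for moves {5, 7, 8, 9}:
k:     0  1  2  3  4  5  6  7  8  9 10 11 12 13 14 15 16 17
g(k):  0  0  0  0  0  1  1  1  1  1  2  2  2  2  0  0  0  0
So g(17) = 0.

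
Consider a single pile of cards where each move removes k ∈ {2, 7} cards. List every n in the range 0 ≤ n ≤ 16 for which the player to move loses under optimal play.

0, 1, 4, 5, 9, 10, 13, 14

Grundy values for subtraction set {2, 7}:
k:     0  1  2  3  4  5  6  7  8  9 10 11 12 13 14 15 16
g(k):  0  0  1  1  0  0  1  1  2  0  0  1  1  0  0  1  1
The P-positions (g = 0) in 0..16 are 0, 1, 4, 5, 9, 10, 13, 14.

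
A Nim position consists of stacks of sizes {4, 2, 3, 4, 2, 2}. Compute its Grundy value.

Compute the nim-sum pairwise:
4 XOR 2 = 6
6 XOR 3 = 5
5 XOR 4 = 1
1 XOR 2 = 3
3 XOR 2 = 1

1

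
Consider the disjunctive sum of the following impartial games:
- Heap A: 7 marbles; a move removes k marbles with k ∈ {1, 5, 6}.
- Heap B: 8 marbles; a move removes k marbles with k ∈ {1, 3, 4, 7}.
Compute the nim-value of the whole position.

3

Build the Grundy sequence for heap A with g(k) = mex{g(k−s) : s ∈ {1, 5, 6}, s ≤ k}:
g(0) = mex{} = 0
g(1) = mex{0} = 1
g(2) = mex{1} = 0
g(3) = mex{0} = 1
g(4) = mex{1} = 0
g(5) = mex{0} = 1
g(6) = mex{0,1} = 2
g(7) = mex{0,1,2} = 3
So g(7) = 3.
Grundy values for heap B (subtraction set {1, 3, 4, 7}):
k:     0  1  2  3  4  5  6  7  8
g(k):  0  1  0  1  2  3  2  3  0
So g(8) = 0.
By the Sprague-Grundy theorem, the Grundy value of a sum of independent games is the XOR of the component values.
Combined value = 3 XOR 0 = 3.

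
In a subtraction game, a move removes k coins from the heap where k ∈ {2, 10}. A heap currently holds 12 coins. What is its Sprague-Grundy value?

Build the Grundy sequence with g(k) = mex{g(k−s) : s ∈ {2, 10}, s ≤ k}:
g(0) = mex{} = 0
g(1) = mex{} = 0
g(2) = mex{0} = 1
g(3) = mex{0} = 1
g(4) = mex{1} = 0
g(5) = mex{1} = 0
g(6) = mex{0} = 1
g(7) = mex{0} = 1
g(8) = mex{1} = 0
g(9) = mex{1} = 0
g(10) = mex{0} = 1
g(11) = mex{0} = 1
g(12) = mex{1} = 0
So g(12) = 0.

0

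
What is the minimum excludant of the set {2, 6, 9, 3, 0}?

1

0 is in the set but 1 is not, so the mex is 1.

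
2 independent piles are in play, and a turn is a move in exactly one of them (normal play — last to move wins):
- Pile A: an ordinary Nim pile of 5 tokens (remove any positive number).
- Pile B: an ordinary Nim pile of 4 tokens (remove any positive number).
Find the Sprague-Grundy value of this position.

1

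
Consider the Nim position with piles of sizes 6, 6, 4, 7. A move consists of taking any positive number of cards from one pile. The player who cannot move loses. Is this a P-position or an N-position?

N-position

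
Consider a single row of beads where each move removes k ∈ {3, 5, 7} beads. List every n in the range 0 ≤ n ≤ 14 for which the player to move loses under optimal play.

Grundy values for subtraction set {3, 5, 7}:
k:     0  1  2  3  4  5  6  7  8  9 10 11 12 13 14
g(k):  0  0  0  1  1  1  2  2  2  3  0  0  0  1  1
The P-positions (g = 0) in 0..14 are 0, 1, 2, 10, 11, 12.

0, 1, 2, 10, 11, 12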